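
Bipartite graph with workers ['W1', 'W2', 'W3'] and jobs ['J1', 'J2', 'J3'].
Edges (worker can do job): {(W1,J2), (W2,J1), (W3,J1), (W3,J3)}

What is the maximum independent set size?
Maximum independent set = 3

By König's theorem:
- Min vertex cover = Max matching = 3
- Max independent set = Total vertices - Min vertex cover
- Max independent set = 6 - 3 = 3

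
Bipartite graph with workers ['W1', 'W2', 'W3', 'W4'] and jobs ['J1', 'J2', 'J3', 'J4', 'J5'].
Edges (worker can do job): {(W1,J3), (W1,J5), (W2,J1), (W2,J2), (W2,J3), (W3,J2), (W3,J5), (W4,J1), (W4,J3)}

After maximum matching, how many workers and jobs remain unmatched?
Unmatched: 0 workers, 1 jobs

Maximum matching size: 4
Workers: 4 total, 4 matched, 0 unmatched
Jobs: 5 total, 4 matched, 1 unmatched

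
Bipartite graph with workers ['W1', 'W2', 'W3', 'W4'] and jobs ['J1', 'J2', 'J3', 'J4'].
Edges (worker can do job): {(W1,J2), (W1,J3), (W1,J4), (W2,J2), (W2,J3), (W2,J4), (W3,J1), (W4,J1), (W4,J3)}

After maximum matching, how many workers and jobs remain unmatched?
Unmatched: 0 workers, 0 jobs

Maximum matching size: 4
Workers: 4 total, 4 matched, 0 unmatched
Jobs: 4 total, 4 matched, 0 unmatched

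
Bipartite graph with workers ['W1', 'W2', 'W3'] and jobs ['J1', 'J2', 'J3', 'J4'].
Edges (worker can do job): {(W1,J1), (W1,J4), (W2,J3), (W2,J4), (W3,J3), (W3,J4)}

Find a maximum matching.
Matching: {(W1,J1), (W2,J3), (W3,J4)}

Maximum matching (size 3):
  W1 → J1
  W2 → J3
  W3 → J4

Each worker is assigned to at most one job, and each job to at most one worker.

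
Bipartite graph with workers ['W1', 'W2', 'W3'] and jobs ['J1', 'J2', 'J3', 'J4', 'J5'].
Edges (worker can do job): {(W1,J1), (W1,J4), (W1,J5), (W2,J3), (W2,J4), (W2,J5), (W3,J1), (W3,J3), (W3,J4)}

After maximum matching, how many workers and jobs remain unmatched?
Unmatched: 0 workers, 2 jobs

Maximum matching size: 3
Workers: 3 total, 3 matched, 0 unmatched
Jobs: 5 total, 3 matched, 2 unmatched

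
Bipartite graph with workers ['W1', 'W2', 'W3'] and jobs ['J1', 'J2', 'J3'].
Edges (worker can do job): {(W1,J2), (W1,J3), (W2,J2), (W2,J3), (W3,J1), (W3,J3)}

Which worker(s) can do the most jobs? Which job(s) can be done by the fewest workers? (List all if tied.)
Most versatile: W1, W2, W3 (2 jobs); Least covered: J1 (1 workers)

Worker degrees (jobs they can do): W1:2, W2:2, W3:2
Job degrees (workers who can do it): J1:1, J2:2, J3:3

Maximum worker degree is 2, achieved by: W1, W2, W3
Minimum job degree is 1, achieved by: J1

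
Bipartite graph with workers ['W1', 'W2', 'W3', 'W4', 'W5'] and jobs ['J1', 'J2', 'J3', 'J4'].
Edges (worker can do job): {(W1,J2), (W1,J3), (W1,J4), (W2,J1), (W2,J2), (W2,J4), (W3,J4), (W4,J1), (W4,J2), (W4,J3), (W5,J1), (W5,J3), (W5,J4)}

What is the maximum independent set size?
Maximum independent set = 5

By König's theorem:
- Min vertex cover = Max matching = 4
- Max independent set = Total vertices - Min vertex cover
- Max independent set = 9 - 4 = 5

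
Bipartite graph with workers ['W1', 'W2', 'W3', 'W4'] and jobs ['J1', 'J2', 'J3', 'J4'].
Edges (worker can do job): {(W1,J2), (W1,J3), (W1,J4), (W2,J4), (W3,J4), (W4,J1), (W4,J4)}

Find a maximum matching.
Matching: {(W1,J3), (W3,J4), (W4,J1)}

Maximum matching (size 3):
  W1 → J3
  W3 → J4
  W4 → J1

Each worker is assigned to at most one job, and each job to at most one worker.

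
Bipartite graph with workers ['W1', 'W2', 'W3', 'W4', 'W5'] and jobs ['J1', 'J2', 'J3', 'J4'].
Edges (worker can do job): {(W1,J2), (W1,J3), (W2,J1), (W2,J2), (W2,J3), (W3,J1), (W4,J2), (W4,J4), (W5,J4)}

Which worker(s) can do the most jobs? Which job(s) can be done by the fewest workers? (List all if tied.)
Most versatile: W2 (3 jobs); Least covered: J1, J3, J4 (2 workers)

Worker degrees (jobs they can do): W1:2, W2:3, W3:1, W4:2, W5:1
Job degrees (workers who can do it): J1:2, J2:3, J3:2, J4:2

Maximum worker degree is 3, achieved by: W2
Minimum job degree is 2, achieved by: J1, J3, J4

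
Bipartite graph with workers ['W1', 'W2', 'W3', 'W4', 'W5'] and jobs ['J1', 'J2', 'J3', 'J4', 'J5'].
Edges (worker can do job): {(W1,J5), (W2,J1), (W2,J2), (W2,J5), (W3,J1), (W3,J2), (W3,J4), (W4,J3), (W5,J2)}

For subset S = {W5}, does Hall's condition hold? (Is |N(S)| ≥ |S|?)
Yes: |N(S)| = 1, |S| = 1

Subset S = {W5}
Neighbors N(S) = {J2}

|N(S)| = 1, |S| = 1
Hall's condition: |N(S)| ≥ |S| is satisfied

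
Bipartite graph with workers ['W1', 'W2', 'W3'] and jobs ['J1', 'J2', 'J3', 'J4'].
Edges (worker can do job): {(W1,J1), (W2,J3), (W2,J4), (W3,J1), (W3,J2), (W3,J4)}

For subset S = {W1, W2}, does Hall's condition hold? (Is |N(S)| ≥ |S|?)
Yes: |N(S)| = 3, |S| = 2

Subset S = {W1, W2}
Neighbors N(S) = {J1, J3, J4}

|N(S)| = 3, |S| = 2
Hall's condition: |N(S)| ≥ |S| is satisfied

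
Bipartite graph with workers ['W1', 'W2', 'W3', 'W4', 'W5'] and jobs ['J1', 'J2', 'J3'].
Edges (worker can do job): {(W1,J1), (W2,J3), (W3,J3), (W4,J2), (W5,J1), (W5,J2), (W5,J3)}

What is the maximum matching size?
Maximum matching size = 3

Maximum matching: {(W1,J1), (W3,J3), (W5,J2)}
Size: 3

This assigns 3 workers to 3 distinct jobs.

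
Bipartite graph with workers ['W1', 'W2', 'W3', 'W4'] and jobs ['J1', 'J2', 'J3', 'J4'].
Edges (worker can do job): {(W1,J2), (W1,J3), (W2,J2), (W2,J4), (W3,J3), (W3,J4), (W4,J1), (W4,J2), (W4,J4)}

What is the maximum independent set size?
Maximum independent set = 4

By König's theorem:
- Min vertex cover = Max matching = 4
- Max independent set = Total vertices - Min vertex cover
- Max independent set = 8 - 4 = 4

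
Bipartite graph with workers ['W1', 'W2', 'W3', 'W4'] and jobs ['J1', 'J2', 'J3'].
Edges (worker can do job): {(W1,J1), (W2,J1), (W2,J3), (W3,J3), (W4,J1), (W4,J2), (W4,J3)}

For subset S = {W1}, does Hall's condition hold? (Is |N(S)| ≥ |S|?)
Yes: |N(S)| = 1, |S| = 1

Subset S = {W1}
Neighbors N(S) = {J1}

|N(S)| = 1, |S| = 1
Hall's condition: |N(S)| ≥ |S| is satisfied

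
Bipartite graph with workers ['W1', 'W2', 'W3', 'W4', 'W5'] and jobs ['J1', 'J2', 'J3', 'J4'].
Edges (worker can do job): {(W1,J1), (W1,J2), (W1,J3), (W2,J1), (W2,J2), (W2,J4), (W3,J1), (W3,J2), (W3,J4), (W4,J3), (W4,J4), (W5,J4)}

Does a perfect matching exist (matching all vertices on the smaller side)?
Yes, perfect matching exists (size 4)

Perfect matching: {(W1,J1), (W3,J2), (W4,J3), (W5,J4)}
All 4 vertices on the smaller side are matched.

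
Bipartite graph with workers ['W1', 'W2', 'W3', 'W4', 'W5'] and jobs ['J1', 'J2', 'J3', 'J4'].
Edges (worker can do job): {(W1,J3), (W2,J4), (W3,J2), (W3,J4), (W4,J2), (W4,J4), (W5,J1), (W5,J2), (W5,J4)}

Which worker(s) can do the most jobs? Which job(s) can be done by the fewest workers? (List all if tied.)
Most versatile: W5 (3 jobs); Least covered: J1, J3 (1 workers)

Worker degrees (jobs they can do): W1:1, W2:1, W3:2, W4:2, W5:3
Job degrees (workers who can do it): J1:1, J2:3, J3:1, J4:4

Maximum worker degree is 3, achieved by: W5
Minimum job degree is 1, achieved by: J1, J3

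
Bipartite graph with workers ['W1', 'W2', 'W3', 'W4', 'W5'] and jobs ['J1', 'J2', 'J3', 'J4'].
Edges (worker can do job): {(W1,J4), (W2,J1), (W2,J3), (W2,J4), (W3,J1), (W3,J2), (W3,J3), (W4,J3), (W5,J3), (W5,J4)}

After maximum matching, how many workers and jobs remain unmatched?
Unmatched: 1 workers, 0 jobs

Maximum matching size: 4
Workers: 5 total, 4 matched, 1 unmatched
Jobs: 4 total, 4 matched, 0 unmatched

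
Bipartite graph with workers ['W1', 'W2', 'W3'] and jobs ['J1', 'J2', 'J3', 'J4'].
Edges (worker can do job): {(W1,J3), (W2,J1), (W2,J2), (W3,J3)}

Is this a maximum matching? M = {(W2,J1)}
No, size 1 is not maximum

Proposed matching has size 1.
Maximum matching size for this graph: 2.

This is NOT maximum - can be improved to size 2.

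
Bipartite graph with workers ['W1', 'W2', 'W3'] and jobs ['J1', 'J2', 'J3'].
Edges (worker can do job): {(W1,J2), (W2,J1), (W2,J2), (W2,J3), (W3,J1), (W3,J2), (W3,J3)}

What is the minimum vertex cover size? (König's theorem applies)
Minimum vertex cover size = 3

By König's theorem: in bipartite graphs,
min vertex cover = max matching = 3

Maximum matching has size 3, so minimum vertex cover also has size 3.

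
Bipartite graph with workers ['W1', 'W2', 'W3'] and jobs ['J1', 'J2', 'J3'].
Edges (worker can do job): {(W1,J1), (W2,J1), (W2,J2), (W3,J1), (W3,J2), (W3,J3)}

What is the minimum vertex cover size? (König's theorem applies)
Minimum vertex cover size = 3

By König's theorem: in bipartite graphs,
min vertex cover = max matching = 3

Maximum matching has size 3, so minimum vertex cover also has size 3.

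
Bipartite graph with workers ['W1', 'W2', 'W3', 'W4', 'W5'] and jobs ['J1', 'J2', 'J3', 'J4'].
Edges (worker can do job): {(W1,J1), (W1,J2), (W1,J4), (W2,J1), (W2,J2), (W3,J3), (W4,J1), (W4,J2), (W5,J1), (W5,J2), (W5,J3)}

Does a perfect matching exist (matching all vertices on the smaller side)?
Yes, perfect matching exists (size 4)

Perfect matching: {(W1,J4), (W3,J3), (W4,J2), (W5,J1)}
All 4 vertices on the smaller side are matched.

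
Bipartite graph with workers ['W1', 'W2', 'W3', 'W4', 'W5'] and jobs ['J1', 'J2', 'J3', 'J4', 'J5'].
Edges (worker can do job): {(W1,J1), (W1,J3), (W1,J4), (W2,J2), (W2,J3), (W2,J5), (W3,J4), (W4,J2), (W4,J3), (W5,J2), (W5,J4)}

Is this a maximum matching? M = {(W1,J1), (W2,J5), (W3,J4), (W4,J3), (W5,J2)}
Yes, size 5 is maximum

Proposed matching has size 5.
Maximum matching size for this graph: 5.

This is a maximum matching.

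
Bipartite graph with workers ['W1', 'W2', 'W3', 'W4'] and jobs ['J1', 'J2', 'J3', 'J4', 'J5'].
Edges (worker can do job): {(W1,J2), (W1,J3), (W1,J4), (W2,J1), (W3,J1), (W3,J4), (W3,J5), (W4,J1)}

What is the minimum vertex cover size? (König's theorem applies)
Minimum vertex cover size = 3

By König's theorem: in bipartite graphs,
min vertex cover = max matching = 3

Maximum matching has size 3, so minimum vertex cover also has size 3.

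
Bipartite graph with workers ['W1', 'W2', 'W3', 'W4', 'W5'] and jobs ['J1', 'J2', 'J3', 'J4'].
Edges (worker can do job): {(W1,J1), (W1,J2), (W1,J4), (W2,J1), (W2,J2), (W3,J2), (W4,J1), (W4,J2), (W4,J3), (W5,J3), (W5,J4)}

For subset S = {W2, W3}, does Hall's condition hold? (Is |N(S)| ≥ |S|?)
Yes: |N(S)| = 2, |S| = 2

Subset S = {W2, W3}
Neighbors N(S) = {J1, J2}

|N(S)| = 2, |S| = 2
Hall's condition: |N(S)| ≥ |S| is satisfied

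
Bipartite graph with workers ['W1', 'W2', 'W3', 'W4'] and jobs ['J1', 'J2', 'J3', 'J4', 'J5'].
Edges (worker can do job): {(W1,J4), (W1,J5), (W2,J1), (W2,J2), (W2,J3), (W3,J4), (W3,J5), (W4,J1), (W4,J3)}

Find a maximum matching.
Matching: {(W1,J5), (W2,J2), (W3,J4), (W4,J3)}

Maximum matching (size 4):
  W1 → J5
  W2 → J2
  W3 → J4
  W4 → J3

Each worker is assigned to at most one job, and each job to at most one worker.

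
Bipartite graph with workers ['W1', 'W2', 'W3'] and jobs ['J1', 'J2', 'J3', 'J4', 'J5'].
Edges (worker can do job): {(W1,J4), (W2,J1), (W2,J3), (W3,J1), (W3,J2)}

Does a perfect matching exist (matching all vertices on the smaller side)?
Yes, perfect matching exists (size 3)

Perfect matching: {(W1,J4), (W2,J3), (W3,J2)}
All 3 vertices on the smaller side are matched.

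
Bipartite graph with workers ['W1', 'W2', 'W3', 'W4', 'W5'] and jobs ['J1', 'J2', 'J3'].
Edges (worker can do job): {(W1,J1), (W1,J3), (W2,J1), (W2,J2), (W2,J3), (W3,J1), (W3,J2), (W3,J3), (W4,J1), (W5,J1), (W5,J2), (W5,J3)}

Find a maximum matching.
Matching: {(W1,J3), (W3,J2), (W5,J1)}

Maximum matching (size 3):
  W1 → J3
  W3 → J2
  W5 → J1

Each worker is assigned to at most one job, and each job to at most one worker.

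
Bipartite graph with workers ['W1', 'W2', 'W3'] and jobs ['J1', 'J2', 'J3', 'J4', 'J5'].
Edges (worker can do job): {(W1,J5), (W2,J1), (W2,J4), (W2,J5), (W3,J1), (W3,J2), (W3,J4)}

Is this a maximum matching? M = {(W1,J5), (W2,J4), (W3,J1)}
Yes, size 3 is maximum

Proposed matching has size 3.
Maximum matching size for this graph: 3.

This is a maximum matching.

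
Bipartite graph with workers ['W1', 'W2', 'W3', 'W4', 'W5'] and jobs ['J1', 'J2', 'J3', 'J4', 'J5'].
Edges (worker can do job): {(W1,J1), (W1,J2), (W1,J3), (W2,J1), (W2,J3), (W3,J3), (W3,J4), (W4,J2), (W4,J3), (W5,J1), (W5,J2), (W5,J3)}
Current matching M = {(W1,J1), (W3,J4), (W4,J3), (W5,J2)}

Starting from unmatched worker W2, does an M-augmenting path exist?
No augmenting path from W2

Alternating search from W2 reaches jobs: {J1, J2, J3}.
Every reachable job is already matched in M, and following those matched edges back to workers exposes no further unvisited jobs.
No M-augmenting path from W2 exists.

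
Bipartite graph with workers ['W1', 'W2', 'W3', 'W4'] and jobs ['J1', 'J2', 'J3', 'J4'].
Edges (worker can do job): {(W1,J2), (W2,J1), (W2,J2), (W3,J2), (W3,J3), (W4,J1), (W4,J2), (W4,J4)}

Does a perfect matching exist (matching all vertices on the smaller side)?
Yes, perfect matching exists (size 4)

Perfect matching: {(W1,J2), (W2,J1), (W3,J3), (W4,J4)}
All 4 vertices on the smaller side are matched.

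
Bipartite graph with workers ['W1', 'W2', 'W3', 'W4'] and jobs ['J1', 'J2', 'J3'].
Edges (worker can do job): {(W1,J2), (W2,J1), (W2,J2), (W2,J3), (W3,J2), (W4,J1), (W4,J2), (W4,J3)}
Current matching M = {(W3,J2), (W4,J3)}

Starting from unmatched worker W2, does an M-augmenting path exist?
Yes: W2 → J3 → W4 → J1

An M-augmenting path alternates non-matching / matching edges, starting and ending at unmatched vertices.
Path: W2 → J3 → W4 → J1
(J1 is unmatched in M, so the path is augmenting.)
Flipping edges along this path would increase |M| from 2 to 3.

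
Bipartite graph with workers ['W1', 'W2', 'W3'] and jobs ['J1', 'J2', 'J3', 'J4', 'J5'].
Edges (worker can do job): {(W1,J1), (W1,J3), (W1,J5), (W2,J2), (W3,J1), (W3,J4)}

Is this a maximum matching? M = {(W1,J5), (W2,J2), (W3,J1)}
Yes, size 3 is maximum

Proposed matching has size 3.
Maximum matching size for this graph: 3.

This is a maximum matching.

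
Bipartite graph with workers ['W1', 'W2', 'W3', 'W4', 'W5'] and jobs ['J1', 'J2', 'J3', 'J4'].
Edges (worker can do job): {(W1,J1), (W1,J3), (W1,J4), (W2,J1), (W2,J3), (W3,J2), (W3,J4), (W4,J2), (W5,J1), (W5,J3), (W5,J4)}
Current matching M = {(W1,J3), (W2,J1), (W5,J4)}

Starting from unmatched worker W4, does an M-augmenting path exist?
Yes: W4 → J2

An M-augmenting path alternates non-matching / matching edges, starting and ending at unmatched vertices.
Path: W4 → J2
(J2 is unmatched in M, so the path is augmenting.)
Flipping edges along this path would increase |M| from 3 to 4.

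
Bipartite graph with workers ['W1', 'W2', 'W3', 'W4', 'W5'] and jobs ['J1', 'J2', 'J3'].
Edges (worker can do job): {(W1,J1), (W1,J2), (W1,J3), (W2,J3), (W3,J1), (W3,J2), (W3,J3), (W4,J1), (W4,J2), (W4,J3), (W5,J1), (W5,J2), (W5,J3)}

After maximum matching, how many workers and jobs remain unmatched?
Unmatched: 2 workers, 0 jobs

Maximum matching size: 3
Workers: 5 total, 3 matched, 2 unmatched
Jobs: 3 total, 3 matched, 0 unmatched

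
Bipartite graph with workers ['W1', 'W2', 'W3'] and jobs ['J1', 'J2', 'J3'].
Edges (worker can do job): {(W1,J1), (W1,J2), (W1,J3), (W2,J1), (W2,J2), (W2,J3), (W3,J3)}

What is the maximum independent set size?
Maximum independent set = 3

By König's theorem:
- Min vertex cover = Max matching = 3
- Max independent set = Total vertices - Min vertex cover
- Max independent set = 6 - 3 = 3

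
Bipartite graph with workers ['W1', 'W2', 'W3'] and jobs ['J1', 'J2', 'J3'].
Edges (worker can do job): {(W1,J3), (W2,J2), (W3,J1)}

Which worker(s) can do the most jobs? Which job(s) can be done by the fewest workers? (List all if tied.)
Most versatile: W1, W2, W3 (1 jobs); Least covered: J1, J2, J3 (1 workers)

Worker degrees (jobs they can do): W1:1, W2:1, W3:1
Job degrees (workers who can do it): J1:1, J2:1, J3:1

Maximum worker degree is 1, achieved by: W1, W2, W3
Minimum job degree is 1, achieved by: J1, J2, J3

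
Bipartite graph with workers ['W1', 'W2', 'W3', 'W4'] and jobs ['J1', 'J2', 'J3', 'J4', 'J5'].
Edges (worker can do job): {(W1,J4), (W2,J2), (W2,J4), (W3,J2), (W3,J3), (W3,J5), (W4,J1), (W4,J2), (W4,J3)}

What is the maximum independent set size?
Maximum independent set = 5

By König's theorem:
- Min vertex cover = Max matching = 4
- Max independent set = Total vertices - Min vertex cover
- Max independent set = 9 - 4 = 5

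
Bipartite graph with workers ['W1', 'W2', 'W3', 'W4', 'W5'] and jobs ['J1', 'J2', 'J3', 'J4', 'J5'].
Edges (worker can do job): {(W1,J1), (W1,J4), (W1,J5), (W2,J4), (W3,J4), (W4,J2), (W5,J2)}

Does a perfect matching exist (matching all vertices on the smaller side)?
No, maximum matching has size 3 < 5

Maximum matching has size 3, need 5 for perfect matching.
Unmatched workers: ['W4', 'W2']
Unmatched jobs: ['J3', 'J1']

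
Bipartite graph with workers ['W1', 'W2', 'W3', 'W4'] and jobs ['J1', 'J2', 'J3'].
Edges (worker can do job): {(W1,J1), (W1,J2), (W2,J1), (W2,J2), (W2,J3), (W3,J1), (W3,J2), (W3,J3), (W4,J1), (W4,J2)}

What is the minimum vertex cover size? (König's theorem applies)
Minimum vertex cover size = 3

By König's theorem: in bipartite graphs,
min vertex cover = max matching = 3

Maximum matching has size 3, so minimum vertex cover also has size 3.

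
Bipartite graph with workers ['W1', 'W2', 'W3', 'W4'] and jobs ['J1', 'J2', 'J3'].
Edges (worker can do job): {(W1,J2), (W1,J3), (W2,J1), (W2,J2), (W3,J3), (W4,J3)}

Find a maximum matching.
Matching: {(W1,J2), (W2,J1), (W4,J3)}

Maximum matching (size 3):
  W1 → J2
  W2 → J1
  W4 → J3

Each worker is assigned to at most one job, and each job to at most one worker.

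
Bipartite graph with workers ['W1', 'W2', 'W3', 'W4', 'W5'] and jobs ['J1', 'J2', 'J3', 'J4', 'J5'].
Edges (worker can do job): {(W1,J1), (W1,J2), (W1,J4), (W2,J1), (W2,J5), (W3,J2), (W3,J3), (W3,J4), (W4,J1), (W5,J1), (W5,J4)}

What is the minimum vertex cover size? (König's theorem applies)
Minimum vertex cover size = 5

By König's theorem: in bipartite graphs,
min vertex cover = max matching = 5

Maximum matching has size 5, so minimum vertex cover also has size 5.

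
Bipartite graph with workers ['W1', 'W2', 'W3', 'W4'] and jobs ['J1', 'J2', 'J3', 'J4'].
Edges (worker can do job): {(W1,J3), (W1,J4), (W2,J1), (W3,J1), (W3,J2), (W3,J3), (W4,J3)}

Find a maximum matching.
Matching: {(W1,J4), (W2,J1), (W3,J2), (W4,J3)}

Maximum matching (size 4):
  W1 → J4
  W2 → J1
  W3 → J2
  W4 → J3

Each worker is assigned to at most one job, and each job to at most one worker.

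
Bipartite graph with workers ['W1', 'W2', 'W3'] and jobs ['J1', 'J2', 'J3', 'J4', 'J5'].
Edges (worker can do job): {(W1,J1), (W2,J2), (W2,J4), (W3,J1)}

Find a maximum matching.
Matching: {(W2,J2), (W3,J1)}

Maximum matching (size 2):
  W2 → J2
  W3 → J1

Each worker is assigned to at most one job, and each job to at most one worker.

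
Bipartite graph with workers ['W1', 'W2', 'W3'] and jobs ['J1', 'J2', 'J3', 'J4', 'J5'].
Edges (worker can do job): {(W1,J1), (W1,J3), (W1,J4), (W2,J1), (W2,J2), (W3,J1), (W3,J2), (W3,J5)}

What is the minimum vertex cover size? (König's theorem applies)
Minimum vertex cover size = 3

By König's theorem: in bipartite graphs,
min vertex cover = max matching = 3

Maximum matching has size 3, so minimum vertex cover also has size 3.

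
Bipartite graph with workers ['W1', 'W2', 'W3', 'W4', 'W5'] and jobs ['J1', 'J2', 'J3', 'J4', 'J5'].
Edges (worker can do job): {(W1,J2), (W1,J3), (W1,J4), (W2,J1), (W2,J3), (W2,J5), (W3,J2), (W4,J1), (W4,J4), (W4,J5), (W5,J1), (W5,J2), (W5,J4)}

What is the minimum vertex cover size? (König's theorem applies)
Minimum vertex cover size = 5

By König's theorem: in bipartite graphs,
min vertex cover = max matching = 5

Maximum matching has size 5, so minimum vertex cover also has size 5.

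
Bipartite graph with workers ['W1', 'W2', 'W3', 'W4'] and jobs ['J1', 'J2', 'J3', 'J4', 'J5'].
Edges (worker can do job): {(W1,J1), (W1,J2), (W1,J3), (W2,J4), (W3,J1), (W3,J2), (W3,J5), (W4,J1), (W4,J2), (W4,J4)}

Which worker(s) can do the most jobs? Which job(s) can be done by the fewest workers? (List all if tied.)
Most versatile: W1, W3, W4 (3 jobs); Least covered: J3, J5 (1 workers)

Worker degrees (jobs they can do): W1:3, W2:1, W3:3, W4:3
Job degrees (workers who can do it): J1:3, J2:3, J3:1, J4:2, J5:1

Maximum worker degree is 3, achieved by: W1, W3, W4
Minimum job degree is 1, achieved by: J3, J5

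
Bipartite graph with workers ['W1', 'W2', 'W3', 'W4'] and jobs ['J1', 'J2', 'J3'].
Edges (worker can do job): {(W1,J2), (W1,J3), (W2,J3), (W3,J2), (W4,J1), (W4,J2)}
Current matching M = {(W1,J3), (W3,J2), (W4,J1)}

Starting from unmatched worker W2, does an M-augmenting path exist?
No augmenting path from W2

Alternating search from W2 reaches jobs: {J2, J3}.
Every reachable job is already matched in M, and following those matched edges back to workers exposes no further unvisited jobs.
No M-augmenting path from W2 exists.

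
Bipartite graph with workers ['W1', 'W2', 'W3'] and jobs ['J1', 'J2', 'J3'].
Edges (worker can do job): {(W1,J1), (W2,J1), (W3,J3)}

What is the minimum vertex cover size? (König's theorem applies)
Minimum vertex cover size = 2

By König's theorem: in bipartite graphs,
min vertex cover = max matching = 2

Maximum matching has size 2, so minimum vertex cover also has size 2.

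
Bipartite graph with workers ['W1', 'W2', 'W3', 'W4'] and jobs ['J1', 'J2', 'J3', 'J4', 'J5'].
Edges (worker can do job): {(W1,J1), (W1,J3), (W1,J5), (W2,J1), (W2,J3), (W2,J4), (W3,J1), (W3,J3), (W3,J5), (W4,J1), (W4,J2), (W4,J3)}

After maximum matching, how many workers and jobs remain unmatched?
Unmatched: 0 workers, 1 jobs

Maximum matching size: 4
Workers: 4 total, 4 matched, 0 unmatched
Jobs: 5 total, 4 matched, 1 unmatched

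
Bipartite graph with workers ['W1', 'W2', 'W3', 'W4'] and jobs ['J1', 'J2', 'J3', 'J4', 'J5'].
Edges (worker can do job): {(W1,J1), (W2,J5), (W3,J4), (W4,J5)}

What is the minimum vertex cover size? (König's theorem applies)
Minimum vertex cover size = 3

By König's theorem: in bipartite graphs,
min vertex cover = max matching = 3

Maximum matching has size 3, so minimum vertex cover also has size 3.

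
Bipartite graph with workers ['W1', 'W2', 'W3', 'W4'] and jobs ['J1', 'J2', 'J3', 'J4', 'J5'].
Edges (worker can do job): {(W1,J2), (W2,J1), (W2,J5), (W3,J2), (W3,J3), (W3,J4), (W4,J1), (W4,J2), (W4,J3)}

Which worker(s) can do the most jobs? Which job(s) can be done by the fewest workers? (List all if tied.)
Most versatile: W3, W4 (3 jobs); Least covered: J4, J5 (1 workers)

Worker degrees (jobs they can do): W1:1, W2:2, W3:3, W4:3
Job degrees (workers who can do it): J1:2, J2:3, J3:2, J4:1, J5:1

Maximum worker degree is 3, achieved by: W3, W4
Minimum job degree is 1, achieved by: J4, J5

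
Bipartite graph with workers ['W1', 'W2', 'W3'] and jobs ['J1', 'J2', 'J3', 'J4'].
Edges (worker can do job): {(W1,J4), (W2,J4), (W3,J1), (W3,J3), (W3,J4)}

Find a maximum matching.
Matching: {(W1,J4), (W3,J3)}

Maximum matching (size 2):
  W1 → J4
  W3 → J3

Each worker is assigned to at most one job, and each job to at most one worker.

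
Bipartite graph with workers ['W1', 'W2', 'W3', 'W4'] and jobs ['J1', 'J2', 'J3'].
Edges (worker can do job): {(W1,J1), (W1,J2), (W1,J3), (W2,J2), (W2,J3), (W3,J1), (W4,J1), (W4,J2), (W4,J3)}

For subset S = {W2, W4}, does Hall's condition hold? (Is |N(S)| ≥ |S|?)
Yes: |N(S)| = 3, |S| = 2

Subset S = {W2, W4}
Neighbors N(S) = {J1, J2, J3}

|N(S)| = 3, |S| = 2
Hall's condition: |N(S)| ≥ |S| is satisfied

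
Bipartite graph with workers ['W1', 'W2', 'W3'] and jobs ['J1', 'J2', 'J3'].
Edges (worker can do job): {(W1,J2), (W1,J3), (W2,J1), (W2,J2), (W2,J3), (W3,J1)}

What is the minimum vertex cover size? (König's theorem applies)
Minimum vertex cover size = 3

By König's theorem: in bipartite graphs,
min vertex cover = max matching = 3

Maximum matching has size 3, so minimum vertex cover also has size 3.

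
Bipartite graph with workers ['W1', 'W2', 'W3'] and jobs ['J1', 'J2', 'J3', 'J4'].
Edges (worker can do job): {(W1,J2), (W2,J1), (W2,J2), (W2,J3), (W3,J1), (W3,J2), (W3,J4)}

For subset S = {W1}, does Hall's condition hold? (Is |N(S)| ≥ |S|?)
Yes: |N(S)| = 1, |S| = 1

Subset S = {W1}
Neighbors N(S) = {J2}

|N(S)| = 1, |S| = 1
Hall's condition: |N(S)| ≥ |S| is satisfied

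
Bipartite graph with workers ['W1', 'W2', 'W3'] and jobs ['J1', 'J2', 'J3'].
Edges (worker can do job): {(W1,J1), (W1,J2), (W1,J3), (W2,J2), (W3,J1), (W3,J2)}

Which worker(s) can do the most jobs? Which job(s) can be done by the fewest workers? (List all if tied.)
Most versatile: W1 (3 jobs); Least covered: J3 (1 workers)

Worker degrees (jobs they can do): W1:3, W2:1, W3:2
Job degrees (workers who can do it): J1:2, J2:3, J3:1

Maximum worker degree is 3, achieved by: W1
Minimum job degree is 1, achieved by: J3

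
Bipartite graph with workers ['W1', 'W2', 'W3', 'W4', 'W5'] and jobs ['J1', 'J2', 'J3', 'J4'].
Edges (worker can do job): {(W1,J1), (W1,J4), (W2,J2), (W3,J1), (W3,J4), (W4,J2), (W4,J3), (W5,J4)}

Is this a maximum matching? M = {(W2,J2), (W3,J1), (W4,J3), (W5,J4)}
Yes, size 4 is maximum

Proposed matching has size 4.
Maximum matching size for this graph: 4.

This is a maximum matching.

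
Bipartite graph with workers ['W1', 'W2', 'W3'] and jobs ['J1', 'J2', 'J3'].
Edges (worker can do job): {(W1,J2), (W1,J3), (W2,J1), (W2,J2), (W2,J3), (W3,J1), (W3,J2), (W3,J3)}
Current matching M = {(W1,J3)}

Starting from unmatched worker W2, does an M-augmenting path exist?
Yes: W2 → J2

An M-augmenting path alternates non-matching / matching edges, starting and ending at unmatched vertices.
Path: W2 → J2
(J2 is unmatched in M, so the path is augmenting.)
Flipping edges along this path would increase |M| from 1 to 2.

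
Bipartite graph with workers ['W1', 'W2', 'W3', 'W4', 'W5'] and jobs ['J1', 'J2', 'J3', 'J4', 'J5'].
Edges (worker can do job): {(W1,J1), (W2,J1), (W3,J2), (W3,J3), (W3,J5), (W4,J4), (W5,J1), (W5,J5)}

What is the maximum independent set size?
Maximum independent set = 6

By König's theorem:
- Min vertex cover = Max matching = 4
- Max independent set = Total vertices - Min vertex cover
- Max independent set = 10 - 4 = 6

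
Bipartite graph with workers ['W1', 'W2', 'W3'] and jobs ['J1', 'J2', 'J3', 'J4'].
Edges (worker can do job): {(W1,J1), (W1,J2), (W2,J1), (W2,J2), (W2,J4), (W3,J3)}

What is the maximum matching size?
Maximum matching size = 3

Maximum matching: {(W1,J1), (W2,J4), (W3,J3)}
Size: 3

This assigns 3 workers to 3 distinct jobs.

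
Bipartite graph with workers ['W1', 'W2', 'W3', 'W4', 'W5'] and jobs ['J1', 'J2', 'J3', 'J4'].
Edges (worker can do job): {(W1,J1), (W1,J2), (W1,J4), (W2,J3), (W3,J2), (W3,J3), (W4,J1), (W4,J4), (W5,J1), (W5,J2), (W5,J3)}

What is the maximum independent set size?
Maximum independent set = 5

By König's theorem:
- Min vertex cover = Max matching = 4
- Max independent set = Total vertices - Min vertex cover
- Max independent set = 9 - 4 = 5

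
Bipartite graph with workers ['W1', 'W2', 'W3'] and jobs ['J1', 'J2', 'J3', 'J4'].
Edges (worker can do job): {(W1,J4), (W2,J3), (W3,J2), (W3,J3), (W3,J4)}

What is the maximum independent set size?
Maximum independent set = 4

By König's theorem:
- Min vertex cover = Max matching = 3
- Max independent set = Total vertices - Min vertex cover
- Max independent set = 7 - 3 = 4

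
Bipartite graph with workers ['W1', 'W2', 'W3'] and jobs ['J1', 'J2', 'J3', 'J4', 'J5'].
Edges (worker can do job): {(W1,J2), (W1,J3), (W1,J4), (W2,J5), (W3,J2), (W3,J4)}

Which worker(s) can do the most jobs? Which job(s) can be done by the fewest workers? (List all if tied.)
Most versatile: W1 (3 jobs); Least covered: J1 (0 workers)

Worker degrees (jobs they can do): W1:3, W2:1, W3:2
Job degrees (workers who can do it): J1:0, J2:2, J3:1, J4:2, J5:1

Maximum worker degree is 3, achieved by: W1
Minimum job degree is 0, achieved by: J1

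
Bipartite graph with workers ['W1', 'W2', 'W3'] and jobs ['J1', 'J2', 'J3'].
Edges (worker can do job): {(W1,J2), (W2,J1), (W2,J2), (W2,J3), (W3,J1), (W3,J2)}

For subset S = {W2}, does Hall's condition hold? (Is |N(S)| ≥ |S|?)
Yes: |N(S)| = 3, |S| = 1

Subset S = {W2}
Neighbors N(S) = {J1, J2, J3}

|N(S)| = 3, |S| = 1
Hall's condition: |N(S)| ≥ |S| is satisfied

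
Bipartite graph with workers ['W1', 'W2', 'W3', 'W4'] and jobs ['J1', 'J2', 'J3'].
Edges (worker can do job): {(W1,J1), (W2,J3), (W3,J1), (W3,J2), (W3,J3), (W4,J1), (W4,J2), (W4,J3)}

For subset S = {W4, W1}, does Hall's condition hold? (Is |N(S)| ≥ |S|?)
Yes: |N(S)| = 3, |S| = 2

Subset S = {W4, W1}
Neighbors N(S) = {J1, J2, J3}

|N(S)| = 3, |S| = 2
Hall's condition: |N(S)| ≥ |S| is satisfied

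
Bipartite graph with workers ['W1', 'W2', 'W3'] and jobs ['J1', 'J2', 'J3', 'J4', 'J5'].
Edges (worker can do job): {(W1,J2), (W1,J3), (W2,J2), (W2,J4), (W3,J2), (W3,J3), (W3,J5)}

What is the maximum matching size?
Maximum matching size = 3

Maximum matching: {(W1,J3), (W2,J4), (W3,J2)}
Size: 3

This assigns 3 workers to 3 distinct jobs.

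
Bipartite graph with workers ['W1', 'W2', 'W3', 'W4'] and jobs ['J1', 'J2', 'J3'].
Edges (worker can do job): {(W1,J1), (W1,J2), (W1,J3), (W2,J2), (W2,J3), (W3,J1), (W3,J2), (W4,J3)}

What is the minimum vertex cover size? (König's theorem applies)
Minimum vertex cover size = 3

By König's theorem: in bipartite graphs,
min vertex cover = max matching = 3

Maximum matching has size 3, so minimum vertex cover also has size 3.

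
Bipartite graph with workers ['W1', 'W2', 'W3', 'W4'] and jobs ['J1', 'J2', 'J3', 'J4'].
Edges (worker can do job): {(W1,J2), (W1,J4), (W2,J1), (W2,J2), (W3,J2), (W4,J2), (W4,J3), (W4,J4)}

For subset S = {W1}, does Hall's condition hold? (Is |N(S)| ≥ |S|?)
Yes: |N(S)| = 2, |S| = 1

Subset S = {W1}
Neighbors N(S) = {J2, J4}

|N(S)| = 2, |S| = 1
Hall's condition: |N(S)| ≥ |S| is satisfied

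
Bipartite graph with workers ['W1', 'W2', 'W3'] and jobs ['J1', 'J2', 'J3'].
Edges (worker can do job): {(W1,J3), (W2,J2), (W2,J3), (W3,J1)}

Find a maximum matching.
Matching: {(W1,J3), (W2,J2), (W3,J1)}

Maximum matching (size 3):
  W1 → J3
  W2 → J2
  W3 → J1

Each worker is assigned to at most one job, and each job to at most one worker.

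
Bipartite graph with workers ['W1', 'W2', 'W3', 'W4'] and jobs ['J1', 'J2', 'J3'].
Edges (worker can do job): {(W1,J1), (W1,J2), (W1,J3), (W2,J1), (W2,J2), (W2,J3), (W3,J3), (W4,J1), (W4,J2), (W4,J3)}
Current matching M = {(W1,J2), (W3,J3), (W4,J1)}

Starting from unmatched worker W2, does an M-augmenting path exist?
No augmenting path from W2

Alternating search from W2 reaches jobs: {J1, J2, J3}.
Every reachable job is already matched in M, and following those matched edges back to workers exposes no further unvisited jobs.
No M-augmenting path from W2 exists.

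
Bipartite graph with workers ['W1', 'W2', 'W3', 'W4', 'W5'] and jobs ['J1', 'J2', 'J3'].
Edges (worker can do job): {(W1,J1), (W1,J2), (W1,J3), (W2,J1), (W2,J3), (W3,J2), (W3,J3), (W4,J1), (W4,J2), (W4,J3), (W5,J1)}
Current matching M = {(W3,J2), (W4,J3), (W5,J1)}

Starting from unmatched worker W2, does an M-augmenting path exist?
No augmenting path from W2

Alternating search from W2 reaches jobs: {J1, J2, J3}.
Every reachable job is already matched in M, and following those matched edges back to workers exposes no further unvisited jobs.
No M-augmenting path from W2 exists.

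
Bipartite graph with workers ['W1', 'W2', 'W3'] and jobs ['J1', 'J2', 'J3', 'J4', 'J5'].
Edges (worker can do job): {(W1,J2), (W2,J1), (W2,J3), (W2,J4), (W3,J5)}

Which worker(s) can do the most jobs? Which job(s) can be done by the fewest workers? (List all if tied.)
Most versatile: W2 (3 jobs); Least covered: J1, J2, J3, J4, J5 (1 workers)

Worker degrees (jobs they can do): W1:1, W2:3, W3:1
Job degrees (workers who can do it): J1:1, J2:1, J3:1, J4:1, J5:1

Maximum worker degree is 3, achieved by: W2
Minimum job degree is 1, achieved by: J1, J2, J3, J4, J5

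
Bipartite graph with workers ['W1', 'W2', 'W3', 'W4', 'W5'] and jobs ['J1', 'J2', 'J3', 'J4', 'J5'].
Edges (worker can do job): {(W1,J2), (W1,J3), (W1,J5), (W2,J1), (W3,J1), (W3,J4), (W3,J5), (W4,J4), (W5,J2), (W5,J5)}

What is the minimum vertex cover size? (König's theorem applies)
Minimum vertex cover size = 5

By König's theorem: in bipartite graphs,
min vertex cover = max matching = 5

Maximum matching has size 5, so minimum vertex cover also has size 5.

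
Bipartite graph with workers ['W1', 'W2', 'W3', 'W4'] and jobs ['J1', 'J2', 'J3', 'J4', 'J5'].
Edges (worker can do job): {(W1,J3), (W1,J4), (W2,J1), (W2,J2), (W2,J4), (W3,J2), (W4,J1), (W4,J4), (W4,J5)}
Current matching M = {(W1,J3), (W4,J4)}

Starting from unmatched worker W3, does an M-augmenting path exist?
Yes: W3 → J2

An M-augmenting path alternates non-matching / matching edges, starting and ending at unmatched vertices.
Path: W3 → J2
(J2 is unmatched in M, so the path is augmenting.)
Flipping edges along this path would increase |M| from 2 to 3.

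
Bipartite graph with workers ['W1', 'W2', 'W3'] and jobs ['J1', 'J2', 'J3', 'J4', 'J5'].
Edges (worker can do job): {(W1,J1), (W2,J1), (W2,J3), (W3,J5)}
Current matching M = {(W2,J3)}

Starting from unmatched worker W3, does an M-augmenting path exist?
Yes: W3 → J5

An M-augmenting path alternates non-matching / matching edges, starting and ending at unmatched vertices.
Path: W3 → J5
(J5 is unmatched in M, so the path is augmenting.)
Flipping edges along this path would increase |M| from 1 to 2.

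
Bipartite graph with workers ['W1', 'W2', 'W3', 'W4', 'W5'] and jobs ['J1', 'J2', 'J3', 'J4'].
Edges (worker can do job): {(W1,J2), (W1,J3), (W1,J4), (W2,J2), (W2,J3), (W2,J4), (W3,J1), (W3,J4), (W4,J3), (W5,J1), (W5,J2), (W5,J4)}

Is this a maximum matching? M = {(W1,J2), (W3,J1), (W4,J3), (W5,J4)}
Yes, size 4 is maximum

Proposed matching has size 4.
Maximum matching size for this graph: 4.

This is a maximum matching.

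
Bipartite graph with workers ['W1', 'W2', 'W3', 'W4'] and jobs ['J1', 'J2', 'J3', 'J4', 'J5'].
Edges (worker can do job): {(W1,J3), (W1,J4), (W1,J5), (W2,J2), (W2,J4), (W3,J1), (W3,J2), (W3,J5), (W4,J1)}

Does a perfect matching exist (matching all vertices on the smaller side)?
Yes, perfect matching exists (size 4)

Perfect matching: {(W1,J4), (W2,J2), (W3,J5), (W4,J1)}
All 4 vertices on the smaller side are matched.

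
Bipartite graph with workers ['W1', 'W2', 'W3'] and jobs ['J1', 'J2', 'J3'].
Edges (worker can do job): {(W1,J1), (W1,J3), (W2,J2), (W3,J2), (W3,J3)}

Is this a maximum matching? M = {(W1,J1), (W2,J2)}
No, size 2 is not maximum

Proposed matching has size 2.
Maximum matching size for this graph: 3.

This is NOT maximum - can be improved to size 3.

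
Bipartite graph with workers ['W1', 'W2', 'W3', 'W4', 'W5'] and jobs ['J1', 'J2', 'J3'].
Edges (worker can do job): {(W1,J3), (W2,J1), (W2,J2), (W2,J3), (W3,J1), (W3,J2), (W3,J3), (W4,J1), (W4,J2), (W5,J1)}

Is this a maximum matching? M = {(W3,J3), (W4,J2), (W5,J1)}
Yes, size 3 is maximum

Proposed matching has size 3.
Maximum matching size for this graph: 3.

This is a maximum matching.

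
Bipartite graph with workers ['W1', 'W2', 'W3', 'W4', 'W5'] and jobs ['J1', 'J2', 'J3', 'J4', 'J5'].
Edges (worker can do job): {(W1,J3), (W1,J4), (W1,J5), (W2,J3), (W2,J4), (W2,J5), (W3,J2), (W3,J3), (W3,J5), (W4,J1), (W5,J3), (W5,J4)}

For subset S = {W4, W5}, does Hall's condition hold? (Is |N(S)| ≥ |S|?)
Yes: |N(S)| = 3, |S| = 2

Subset S = {W4, W5}
Neighbors N(S) = {J1, J3, J4}

|N(S)| = 3, |S| = 2
Hall's condition: |N(S)| ≥ |S| is satisfied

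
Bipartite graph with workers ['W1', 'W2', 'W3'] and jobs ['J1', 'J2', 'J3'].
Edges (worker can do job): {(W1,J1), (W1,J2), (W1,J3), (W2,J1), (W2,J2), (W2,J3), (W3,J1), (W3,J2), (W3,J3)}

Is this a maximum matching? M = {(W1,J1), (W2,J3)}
No, size 2 is not maximum

Proposed matching has size 2.
Maximum matching size for this graph: 3.

This is NOT maximum - can be improved to size 3.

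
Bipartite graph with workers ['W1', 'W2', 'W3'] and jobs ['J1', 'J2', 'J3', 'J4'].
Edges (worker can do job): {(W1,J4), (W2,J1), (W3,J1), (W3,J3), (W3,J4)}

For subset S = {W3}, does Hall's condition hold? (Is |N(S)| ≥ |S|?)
Yes: |N(S)| = 3, |S| = 1

Subset S = {W3}
Neighbors N(S) = {J1, J3, J4}

|N(S)| = 3, |S| = 1
Hall's condition: |N(S)| ≥ |S| is satisfied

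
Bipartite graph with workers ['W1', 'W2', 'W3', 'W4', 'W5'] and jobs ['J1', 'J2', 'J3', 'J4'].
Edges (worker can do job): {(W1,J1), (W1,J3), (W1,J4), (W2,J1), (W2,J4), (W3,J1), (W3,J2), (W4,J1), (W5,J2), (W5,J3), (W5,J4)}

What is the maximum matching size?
Maximum matching size = 4

Maximum matching: {(W1,J4), (W3,J2), (W4,J1), (W5,J3)}
Size: 4

This assigns 4 workers to 4 distinct jobs.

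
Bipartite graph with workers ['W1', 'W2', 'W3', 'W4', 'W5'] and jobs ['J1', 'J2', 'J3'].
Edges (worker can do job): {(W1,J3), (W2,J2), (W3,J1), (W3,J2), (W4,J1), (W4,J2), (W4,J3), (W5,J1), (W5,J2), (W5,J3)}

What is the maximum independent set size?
Maximum independent set = 5

By König's theorem:
- Min vertex cover = Max matching = 3
- Max independent set = Total vertices - Min vertex cover
- Max independent set = 8 - 3 = 5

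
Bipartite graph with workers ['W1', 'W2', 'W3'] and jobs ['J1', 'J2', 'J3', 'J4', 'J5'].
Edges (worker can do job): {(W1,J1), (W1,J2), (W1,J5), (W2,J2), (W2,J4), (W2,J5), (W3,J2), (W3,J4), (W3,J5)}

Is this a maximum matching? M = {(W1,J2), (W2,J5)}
No, size 2 is not maximum

Proposed matching has size 2.
Maximum matching size for this graph: 3.

This is NOT maximum - can be improved to size 3.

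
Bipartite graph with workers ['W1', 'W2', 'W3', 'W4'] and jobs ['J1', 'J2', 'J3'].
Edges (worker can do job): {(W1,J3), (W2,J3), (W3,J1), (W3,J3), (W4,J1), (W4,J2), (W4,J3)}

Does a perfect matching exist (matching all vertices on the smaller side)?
Yes, perfect matching exists (size 3)

Perfect matching: {(W1,J3), (W3,J1), (W4,J2)}
All 3 vertices on the smaller side are matched.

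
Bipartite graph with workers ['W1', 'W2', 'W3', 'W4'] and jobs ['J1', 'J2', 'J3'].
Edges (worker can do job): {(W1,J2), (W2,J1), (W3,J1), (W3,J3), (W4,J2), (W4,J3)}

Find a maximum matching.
Matching: {(W1,J2), (W3,J1), (W4,J3)}

Maximum matching (size 3):
  W1 → J2
  W3 → J1
  W4 → J3

Each worker is assigned to at most one job, and each job to at most one worker.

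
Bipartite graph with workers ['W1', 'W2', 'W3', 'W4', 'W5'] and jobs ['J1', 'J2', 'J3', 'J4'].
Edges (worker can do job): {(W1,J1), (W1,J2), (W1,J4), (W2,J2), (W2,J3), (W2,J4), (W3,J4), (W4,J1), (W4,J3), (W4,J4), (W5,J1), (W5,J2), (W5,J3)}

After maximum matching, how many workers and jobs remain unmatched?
Unmatched: 1 workers, 0 jobs

Maximum matching size: 4
Workers: 5 total, 4 matched, 1 unmatched
Jobs: 4 total, 4 matched, 0 unmatched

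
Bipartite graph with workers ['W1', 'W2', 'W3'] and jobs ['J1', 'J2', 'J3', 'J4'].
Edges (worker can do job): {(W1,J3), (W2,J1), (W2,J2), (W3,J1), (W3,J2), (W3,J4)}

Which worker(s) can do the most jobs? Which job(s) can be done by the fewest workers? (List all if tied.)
Most versatile: W3 (3 jobs); Least covered: J3, J4 (1 workers)

Worker degrees (jobs they can do): W1:1, W2:2, W3:3
Job degrees (workers who can do it): J1:2, J2:2, J3:1, J4:1

Maximum worker degree is 3, achieved by: W3
Minimum job degree is 1, achieved by: J3, J4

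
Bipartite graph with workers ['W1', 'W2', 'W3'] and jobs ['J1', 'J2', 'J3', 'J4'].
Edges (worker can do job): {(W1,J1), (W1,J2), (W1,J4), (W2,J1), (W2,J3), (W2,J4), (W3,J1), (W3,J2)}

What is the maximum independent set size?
Maximum independent set = 4

By König's theorem:
- Min vertex cover = Max matching = 3
- Max independent set = Total vertices - Min vertex cover
- Max independent set = 7 - 3 = 4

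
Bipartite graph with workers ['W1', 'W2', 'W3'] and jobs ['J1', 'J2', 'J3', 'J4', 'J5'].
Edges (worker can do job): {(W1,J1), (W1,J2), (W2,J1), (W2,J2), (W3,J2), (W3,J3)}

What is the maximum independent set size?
Maximum independent set = 5

By König's theorem:
- Min vertex cover = Max matching = 3
- Max independent set = Total vertices - Min vertex cover
- Max independent set = 8 - 3 = 5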